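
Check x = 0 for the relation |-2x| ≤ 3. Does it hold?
x = 0: LHS = |-2·0| = |0| = 0; 0 ≤ 3 — holds

The relation is satisfied at x = 0.

Answer: Yes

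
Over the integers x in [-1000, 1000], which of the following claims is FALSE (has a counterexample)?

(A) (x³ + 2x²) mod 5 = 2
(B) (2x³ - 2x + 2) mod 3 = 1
(A) x = 0: LHS = (0³ + 2·0²) mod 5 = 0 mod 5 = 0; 0 = 2 — FAILS
(B) x = 0: LHS = (2·0³ - 2·0 + 2) mod 3 = 2 mod 3 = 2; 2 = 1 — FAILS

Answer: Both A and B are false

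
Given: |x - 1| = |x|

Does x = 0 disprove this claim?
Substitute x = 0 into the relation:
x = 0: LHS = |0 - 1| = |-1| = 1, RHS = |0| = 0; 1 = 0 — FAILS

Since the claim fails at x = 0, this value is a counterexample.

Answer: Yes, x = 0 is a counterexample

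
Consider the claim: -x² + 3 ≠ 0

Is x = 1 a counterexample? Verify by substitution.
Substitute x = 1 into the relation:
x = 1: LHS = -1² + 3 = 2; 2 ≠ 0 — holds

The relation holds at x = 1, so it is not a counterexample.

Answer: No, x = 1 is not a counterexample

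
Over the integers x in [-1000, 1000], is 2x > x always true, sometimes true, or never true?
Holds at x = 1: LHS = 2·1 = 2; 2 > 1 — holds
Fails at x = 0: LHS = 2·0 = 0; 0 > 0 — FAILS
It is satisfied by some integers in the range but not all.

Answer: Sometimes true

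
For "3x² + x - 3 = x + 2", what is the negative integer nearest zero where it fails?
Testing negative integers from -1 downward:
x = -1: LHS = 3·(-1)² + (-1) - 3 = -1, RHS = (-1) + 2 = 1; -1 = 1 — FAILS  ← closest negative counterexample to 0

Answer: x = -1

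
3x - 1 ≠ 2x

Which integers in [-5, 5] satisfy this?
Holds for: {-5, -4, -3, -2, -1, 0, 2, 3, 4, 5}
Fails for: {1}

Answer: {-5, -4, -3, -2, -1, 0, 2, 3, 4, 5}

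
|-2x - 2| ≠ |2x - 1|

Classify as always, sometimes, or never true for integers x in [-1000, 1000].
Track d = LHS − RHS over the integers in [-1000, 1000]. Equality would need d = 0, but d changes sign only between consecutive integers, jumping over 0:
x = -1: LHS = |-2·(-1) - 2| = |0| = 0, RHS = |2·(-1) - 1| = |-3| = 3; 0 ≠ 3 — holds  (d = -3)
x = 0: LHS = |-2·0 - 2| = |-2| = 2, RHS = |2·0 - 1| = |-1| = 1; 2 ≠ 1 — holds  (d = 1)
Away from these crossings d keeps a constant sign, and checking every integer in [-1000, 1000] confirms d ≠ 0 throughout. Hence the two sides are never equal, so the relation holds for every integer in [-1000, 1000].

No counterexample exists.

Answer: Always true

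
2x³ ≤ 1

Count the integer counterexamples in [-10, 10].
Counterexamples in [-10, 10]: {1, 2, 3, 4, 5, 6, 7, 8, 9, 10}.

Counting them gives 10 values.

Answer: 10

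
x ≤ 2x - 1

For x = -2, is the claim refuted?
Substitute x = -2 into the relation:
x = -2: RHS = 2·(-2) - 1 = -5; -2 ≤ -5 — FAILS

Since the claim fails at x = -2, this value is a counterexample.

Answer: Yes, x = -2 is a counterexample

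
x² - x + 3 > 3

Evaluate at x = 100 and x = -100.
x = 100: LHS = 100² - 100 + 3 = 9903; 9903 > 3 — holds
x = -100: LHS = (-100)² - (-100) + 3 = 10103; 10103 > 3 — holds

Answer: Yes, holds for both x = 100 and x = -100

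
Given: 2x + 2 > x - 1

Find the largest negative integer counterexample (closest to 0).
Testing negative integers from -1 downward:
x = -1: LHS = 2·(-1) + 2 = 0, RHS = (-1) - 1 = -2; 0 > -2 — holds
x = -2: LHS = 2·(-2) + 2 = -2, RHS = (-2) - 1 = -3; -2 > -3 — holds
x = -3: LHS = 2·(-3) + 2 = -4, RHS = (-3) - 1 = -4; -4 > -4 — FAILS  ← closest negative counterexample to 0

Answer: x = -3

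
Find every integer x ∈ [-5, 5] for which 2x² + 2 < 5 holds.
Holds for: {-1, 0, 1}
Fails for: {-5, -4, -3, -2, 2, 3, 4, 5}

Answer: {-1, 0, 1}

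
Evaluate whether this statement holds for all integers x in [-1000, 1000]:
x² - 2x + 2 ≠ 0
Over all integers in [-1000, 1000], LHS − RHS is always positive; it is smallest at x = 1, where it equals 1:
x = 1: LHS = 1² - 2·1 + 2 = 1; 1 ≠ 0 — holds
At the ends of the range:
x = -1000: LHS = (-1000)² - 2·(-1000) + 2 = 1002002; 1002002 ≠ 0 — holds
x = 1000: LHS = 1000² - 2·1000 + 2 = 998002; 998002 ≠ 0 — holds
Hence LHS − RHS is never 0, i.e. the two sides are never equal, so the relation holds for every integer in [-1000, 1000].

No counterexample exists.

Answer: True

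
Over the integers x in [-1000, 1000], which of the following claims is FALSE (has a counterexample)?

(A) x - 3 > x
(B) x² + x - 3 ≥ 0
(A) x = 0: LHS = 0 - 3 = -3; -3 > 0 — FAILS
(B) x = 0: LHS = 0² + 0 - 3 = -3; -3 ≥ 0 — FAILS

Answer: Both A and B are false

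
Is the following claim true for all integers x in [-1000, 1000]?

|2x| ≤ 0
The claim fails at x = 1:
x = 1: LHS = |2·1| = |2| = 2; 2 ≤ 0 — FAILS

Because a single integer refutes it, the statement is false.

Answer: False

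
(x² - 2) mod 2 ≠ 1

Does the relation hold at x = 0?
x = 0: LHS = (0² - 2) mod 2 = (-2) mod 2 = 0; 0 ≠ 1 — holds

The relation is satisfied at x = 0.

Answer: Yes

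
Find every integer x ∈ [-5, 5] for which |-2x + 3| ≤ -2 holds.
An absolute value is never negative, so the left side is ≥ 0 for every x, while the right side is -2. Tightest case in [-5, 5] is x = 1:
x = 1: LHS = |-2·1 + 3| = |1| = 1; 1 ≤ -2 — FAILS
Hence LHS − RHS is never zero or negative, i.e. LHS > RHS throughout, so the claimed relation (≤) fails for every integer in [-5, 5].

Answer: None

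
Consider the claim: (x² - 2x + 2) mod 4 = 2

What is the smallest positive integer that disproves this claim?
Testing positive integers:
x = 1: LHS = (1² - 2·1 + 2) mod 4 = 1 mod 4 = 1; 1 = 2 — FAILS  ← smallest positive counterexample

Answer: x = 1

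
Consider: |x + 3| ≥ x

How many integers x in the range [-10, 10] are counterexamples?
Over all integers in [-10, 10], LHS − RHS is smallest at x = 0, where it equals 3:
x = 0: LHS = |0 + 3| = |3| = 3; 3 ≥ 0 — holds
At the ends of the range:
x = -10: LHS = |(-10) + 3| = |-7| = 7; 7 ≥ -10 — holds
x = 10: LHS = |10 + 3| = |13| = 13; 13 ≥ 10 — holds
Hence LHS − RHS is never negative, i.e. LHS ≥ RHS throughout, so the relation holds for every integer in [-10, 10].

No counterexample appears in that range.

Answer: 0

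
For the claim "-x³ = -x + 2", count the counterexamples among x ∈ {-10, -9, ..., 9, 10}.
Counterexamples in [-10, 10]: {-10, -9, -8, -7, -6, -5, -4, -3, -2, -1, 0, 1, 2, 3, 4, 5, 6, 7, 8, 9, 10}.

Counting them gives 21 values.

Answer: 21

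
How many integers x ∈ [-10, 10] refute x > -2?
Counterexamples in [-10, 10]: {-10, -9, -8, -7, -6, -5, -4, -3, -2}.

Counting them gives 9 values.

Answer: 9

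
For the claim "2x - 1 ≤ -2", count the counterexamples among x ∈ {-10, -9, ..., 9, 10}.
Counterexamples in [-10, 10]: {0, 1, 2, 3, 4, 5, 6, 7, 8, 9, 10}.

Counting them gives 11 values.

Answer: 11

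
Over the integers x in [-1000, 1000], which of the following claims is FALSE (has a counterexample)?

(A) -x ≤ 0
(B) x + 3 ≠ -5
(A) x = -1: LHS = -(-1) = 1; 1 ≤ 0 — FAILS
(B) x = -8: LHS = (-8) + 3 = -5; -5 ≠ -5 — FAILS

Answer: Both A and B are false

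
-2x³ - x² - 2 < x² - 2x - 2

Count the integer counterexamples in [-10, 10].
Counterexamples in [-10, 10]: {-10, -9, -8, -7, -6, -5, -4, -3, -2, 0}.

Counting them gives 10 values.

Answer: 10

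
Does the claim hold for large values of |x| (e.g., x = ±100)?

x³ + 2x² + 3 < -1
x = 100: LHS = 100³ + 2·100² + 3 = 1020003; 1020003 < -1 — FAILS
x = -100: LHS = (-100)³ + 2·(-100)² + 3 = -979997; -979997 < -1 — holds

Answer: Partially: fails for x = 100, holds for x = -100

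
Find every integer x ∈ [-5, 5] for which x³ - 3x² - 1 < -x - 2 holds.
Holds for: {-5, -4, -3, -2, -1, 2}
Fails for: {0, 1, 3, 4, 5}

Answer: {-5, -4, -3, -2, -1, 2}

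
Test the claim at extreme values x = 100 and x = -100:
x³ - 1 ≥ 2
x = 100: LHS = 100³ - 1 = 999999; 999999 ≥ 2 — holds
x = -100: LHS = (-100)³ - 1 = -1000001; -1000001 ≥ 2 — FAILS

Answer: Partially: holds for x = 100, fails for x = -100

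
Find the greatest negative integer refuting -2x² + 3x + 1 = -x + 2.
Testing negative integers from -1 downward:
x = -1: LHS = -2·(-1)² + 3·(-1) + 1 = -4, RHS = -(-1) + 2 = 3; -4 = 3 — FAILS  ← closest negative counterexample to 0

Answer: x = -1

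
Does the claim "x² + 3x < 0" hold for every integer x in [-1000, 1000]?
The claim fails at x = 0:
x = 0: LHS = 0² + 3·0 = 0; 0 < 0 — FAILS

Because a single integer refutes it, the statement is false.

Answer: False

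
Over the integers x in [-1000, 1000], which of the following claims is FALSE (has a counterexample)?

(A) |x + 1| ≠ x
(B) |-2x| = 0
(A) Over all integers in [-1000, 1000], LHS − RHS is always positive; it is smallest at x = 0, where it equals 1:
x = 0: LHS = |0 + 1| = |1| = 1; 1 ≠ 0 — holds
At the ends of the range:
x = -1000: LHS = |(-1000) + 1| = |-999| = 999; 999 ≠ -1000 — holds
x = 1000: LHS = |1000 + 1| = |1001| = 1001; 1001 ≠ 1000 — holds
Hence LHS − RHS is never 0, i.e. the two sides are never equal, so the relation holds for every integer in [-1000, 1000].

(B) x = 1: LHS = |-2·1| = |-2| = 2; 2 = 0 — FAILS

Only (B) has a counterexample.

Answer: B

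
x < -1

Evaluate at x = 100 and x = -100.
x = 100: 100 < -1 — FAILS
x = -100: -100 < -1 — holds

Answer: Partially: fails for x = 100, holds for x = -100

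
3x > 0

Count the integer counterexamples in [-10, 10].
Counterexamples in [-10, 10]: {-10, -9, -8, -7, -6, -5, -4, -3, -2, -1, 0}.

Counting them gives 11 values.

Answer: 11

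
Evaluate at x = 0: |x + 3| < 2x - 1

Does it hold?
x = 0: LHS = |0 + 3| = |3| = 3, RHS = 2·0 - 1 = -1; 3 < -1 — FAILS

The relation fails at x = 0, so x = 0 is a counterexample.

Answer: No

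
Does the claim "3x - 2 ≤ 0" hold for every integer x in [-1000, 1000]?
The claim fails at x = 1:
x = 1: LHS = 3·1 - 2 = 1; 1 ≤ 0 — FAILS

Because a single integer refutes it, the statement is false.

Answer: False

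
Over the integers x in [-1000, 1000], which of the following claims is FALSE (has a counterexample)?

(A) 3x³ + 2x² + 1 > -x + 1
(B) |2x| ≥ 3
(A) x = 0: LHS = 3·0³ + 2·0² + 1 = 1, RHS = -0 + 1 = 1; 1 > 1 — FAILS
(B) x = 0: LHS = |2·0| = |0| = 0; 0 ≥ 3 — FAILS

Answer: Both A and B are false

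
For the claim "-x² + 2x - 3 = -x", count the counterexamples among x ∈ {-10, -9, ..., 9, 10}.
Counterexamples in [-10, 10]: {-10, -9, -8, -7, -6, -5, -4, -3, -2, -1, 0, 1, 2, 3, 4, 5, 6, 7, 8, 9, 10}.

Counting them gives 21 values.

Answer: 21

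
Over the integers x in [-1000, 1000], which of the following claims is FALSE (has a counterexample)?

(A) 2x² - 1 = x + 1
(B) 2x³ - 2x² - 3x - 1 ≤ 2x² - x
(A) x = 0: LHS = 2·0² - 1 = -1, RHS = 0 + 1 = 1; -1 = 1 — FAILS
(B) x = 3: LHS = 2·3³ - 2·3² - 3·3 - 1 = 26, RHS = 2·3² - 3 = 15; 26 ≤ 15 — FAILS

Answer: Both A and B are false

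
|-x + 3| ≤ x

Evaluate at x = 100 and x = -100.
x = 100: LHS = |-100 + 3| = |-97| = 97; 97 ≤ 100 — holds
x = -100: LHS = |-(-100) + 3| = |103| = 103; 103 ≤ -100 — FAILS

Answer: Partially: holds for x = 100, fails for x = -100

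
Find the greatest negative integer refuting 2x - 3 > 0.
Testing negative integers from -1 downward:
x = -1: LHS = 2·(-1) - 3 = -5; -5 > 0 — FAILS  ← closest negative counterexample to 0

Answer: x = -1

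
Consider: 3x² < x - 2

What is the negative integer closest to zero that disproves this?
Testing negative integers from -1 downward:
x = -1: LHS = 3·(-1)² = 3, RHS = (-1) - 2 = -3; 3 < -3 — FAILS  ← closest negative counterexample to 0

Answer: x = -1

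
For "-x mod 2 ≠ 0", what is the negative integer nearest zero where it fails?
Testing negative integers from -1 downward:
x = -1: LHS = (-(-1)) mod 2 = 1 mod 2 = 1; 1 ≠ 0 — holds
x = -2: LHS = (-(-2)) mod 2 = 2 mod 2 = 0; 0 ≠ 0 — FAILS  ← closest negative counterexample to 0

Answer: x = -2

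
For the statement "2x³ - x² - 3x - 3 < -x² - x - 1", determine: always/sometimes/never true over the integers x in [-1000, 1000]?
Holds at x = 0: LHS = 2·0³ - 0² - 3·0 - 3 = -3, RHS = -0² - 0 - 1 = -1; -3 < -1 — holds
Fails at x = 2: LHS = 2·2³ - 2² - 3·2 - 3 = 3, RHS = -2² - 2 - 1 = -7; 3 < -7 — FAILS
It is satisfied by some integers in the range but not all.

Answer: Sometimes true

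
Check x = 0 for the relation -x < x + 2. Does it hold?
x = 0: LHS = -0 = 0, RHS = 0 + 2 = 2; 0 < 2 — holds

The relation is satisfied at x = 0.

Answer: Yes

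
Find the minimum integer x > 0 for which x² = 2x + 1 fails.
Testing positive integers:
x = 1: LHS = 1² = 1, RHS = 2·1 + 1 = 3; 1 = 3 — FAILS  ← smallest positive counterexample

Answer: x = 1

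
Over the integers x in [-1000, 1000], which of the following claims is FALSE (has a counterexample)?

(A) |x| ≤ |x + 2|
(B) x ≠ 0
(A) x = -2: LHS = |-2| = 2, RHS = |(-2) + 2| = |0| = 0; 2 ≤ 0 — FAILS
(B) x = 0: 0 ≠ 0 — FAILS

Answer: Both A and B are false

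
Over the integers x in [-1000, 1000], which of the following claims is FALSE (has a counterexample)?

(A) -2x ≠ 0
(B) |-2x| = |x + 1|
(A) x = 0: LHS = -2·0 = 0; 0 ≠ 0 — FAILS
(B) x = 0: LHS = |-2·0| = |0| = 0, RHS = |0 + 1| = |1| = 1; 0 = 1 — FAILS

Answer: Both A and B are false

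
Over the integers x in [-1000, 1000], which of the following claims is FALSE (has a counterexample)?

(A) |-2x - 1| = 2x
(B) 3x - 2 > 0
(A) x = 0: LHS = |-2·0 - 1| = |-1| = 1, RHS = 2·0 = 0; 1 = 0 — FAILS
(B) x = 0: LHS = 3·0 - 2 = -2; -2 > 0 — FAILS

Answer: Both A and B are false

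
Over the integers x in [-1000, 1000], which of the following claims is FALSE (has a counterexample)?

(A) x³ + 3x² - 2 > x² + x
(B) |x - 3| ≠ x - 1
(A) x = 0: LHS = 0³ + 3·0² - 2 = -2, RHS = 0² + 0 = 0; -2 > 0 — FAILS
(B) x = 2: LHS = |2 - 3| = |-1| = 1, RHS = 2 - 1 = 1; 1 ≠ 1 — FAILS

Answer: Both A and B are false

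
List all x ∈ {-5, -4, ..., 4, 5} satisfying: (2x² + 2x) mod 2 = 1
For a polynomial with integer coefficients, its value mod 2 depends only on x mod 2, so it suffices to check one representative of each residue class, x = 0, 1:
x = 0: LHS = (2·0² + 2·0) mod 2 = 0 mod 2 = 0; 0 = 1 — FAILS
x = 1: LHS = (2·1² + 2·1) mod 2 = 4 mod 2 = 0; 0 = 1 — FAILS
The relation fails in every residue class, so the claimed relation (=) fails for every integer in [-5, 5].

Answer: None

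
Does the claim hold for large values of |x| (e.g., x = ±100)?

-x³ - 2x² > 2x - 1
x = 100: LHS = -100³ - 2·100² = -1020000, RHS = 2·100 - 1 = 199; -1020000 > 199 — FAILS
x = -100: LHS = -(-100)³ - 2·(-100)² = 980000, RHS = 2·(-100) - 1 = -201; 980000 > -201 — holds

Answer: Partially: fails for x = 100, holds for x = -100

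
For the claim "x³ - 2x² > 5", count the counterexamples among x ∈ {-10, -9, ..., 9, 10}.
Counterexamples in [-10, 10]: {-10, -9, -8, -7, -6, -5, -4, -3, -2, -1, 0, 1, 2}.

Counting them gives 13 values.

Answer: 13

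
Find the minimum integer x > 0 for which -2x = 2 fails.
Testing positive integers:
x = 1: LHS = -2·1 = -2; -2 = 2 — FAILS  ← smallest positive counterexample

Answer: x = 1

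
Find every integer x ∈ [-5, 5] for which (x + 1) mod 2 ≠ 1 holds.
Holds for: {-5, -3, -1, 1, 3, 5}
Fails for: {-4, -2, 0, 2, 4}

Answer: {-5, -3, -1, 1, 3, 5}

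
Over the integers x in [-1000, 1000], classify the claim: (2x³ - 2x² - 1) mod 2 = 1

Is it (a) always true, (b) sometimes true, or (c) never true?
For a polynomial with integer coefficients, its value mod 2 depends only on x mod 2, so it suffices to check one representative of each residue class, x = 0, 1:
x = 0: LHS = (2·0³ - 2·0² - 1) mod 2 = (-1) mod 2 = 1; 1 = 1 — holds
x = 1: LHS = (2·1³ - 2·1² - 1) mod 2 = (-1) mod 2 = 1; 1 = 1 — holds
The relation holds in every residue class, so the relation holds for every integer in [-1000, 1000].

No counterexample exists.

Answer: Always true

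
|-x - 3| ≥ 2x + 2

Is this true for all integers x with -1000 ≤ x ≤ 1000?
The claim fails at x = 2:
x = 2: LHS = |-2 - 3| = |-5| = 5, RHS = 2·2 + 2 = 6; 5 ≥ 6 — FAILS

Because a single integer refutes it, the statement is false.

Answer: False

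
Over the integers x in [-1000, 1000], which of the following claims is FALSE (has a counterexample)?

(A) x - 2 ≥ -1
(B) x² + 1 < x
(A) x = 0: LHS = 0 - 2 = -2; -2 ≥ -1 — FAILS
(B) x = 0: LHS = 0² + 1 = 1; 1 < 0 — FAILS

Answer: Both A and B are false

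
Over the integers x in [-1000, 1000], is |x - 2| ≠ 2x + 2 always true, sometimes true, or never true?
Holds at x = 1: LHS = |1 - 2| = |-1| = 1, RHS = 2·1 + 2 = 4; 1 ≠ 4 — holds
Fails at x = 0: LHS = |0 - 2| = |-2| = 2, RHS = 2·0 + 2 = 2; 2 ≠ 2 — FAILS
It is satisfied by some integers in the range but not all.

Answer: Sometimes true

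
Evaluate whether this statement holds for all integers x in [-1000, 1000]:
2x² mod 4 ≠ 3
For a polynomial with integer coefficients, its value mod 4 depends only on x mod 4, so it suffices to check one representative of each residue class, x = 0, 1, 2, 3:
x = 0: LHS = (2·0²) mod 4 = 0 mod 4 = 0; 0 ≠ 3 — holds
x = 1: LHS = (2·1²) mod 4 = 2 mod 4 = 2; 2 ≠ 3 — holds
x = 2: LHS = (2·2²) mod 4 = 8 mod 4 = 0; 0 ≠ 3 — holds
x = 3: LHS = (2·3²) mod 4 = 18 mod 4 = 2; 2 ≠ 3 — holds
The relation holds in every residue class, so the relation holds for every integer in [-1000, 1000].

No counterexample exists.

Answer: True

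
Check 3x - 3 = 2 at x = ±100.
x = 100: LHS = 3·100 - 3 = 297; 297 = 2 — FAILS
x = -100: LHS = 3·(-100) - 3 = -303; -303 = 2 — FAILS

Answer: No, fails for both x = 100 and x = -100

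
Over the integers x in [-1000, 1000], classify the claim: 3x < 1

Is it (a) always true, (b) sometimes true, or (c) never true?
Holds at x = 0: LHS = 3·0 = 0; 0 < 1 — holds
Fails at x = 1: LHS = 3·1 = 3; 3 < 1 — FAILS
It is satisfied by some integers in the range but not all.

Answer: Sometimes true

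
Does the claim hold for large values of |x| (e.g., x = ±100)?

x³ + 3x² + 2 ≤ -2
x = 100: LHS = 100³ + 3·100² + 2 = 1030002; 1030002 ≤ -2 — FAILS
x = -100: LHS = (-100)³ + 3·(-100)² + 2 = -969998; -969998 ≤ -2 — holds

Answer: Partially: fails for x = 100, holds for x = -100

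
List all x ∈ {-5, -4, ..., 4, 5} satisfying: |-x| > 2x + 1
Holds for: {-5, -4, -3, -2, -1}
Fails for: {0, 1, 2, 3, 4, 5}

Answer: {-5, -4, -3, -2, -1}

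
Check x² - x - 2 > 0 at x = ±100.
x = 100: LHS = 100² - 100 - 2 = 9898; 9898 > 0 — holds
x = -100: LHS = (-100)² - (-100) - 2 = 10098; 10098 > 0 — holds

Answer: Yes, holds for both x = 100 and x = -100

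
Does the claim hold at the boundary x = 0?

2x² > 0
x = 0: LHS = 2·0² = 0; 0 > 0 — FAILS

The relation fails at x = 0, so x = 0 is a counterexample.

Answer: No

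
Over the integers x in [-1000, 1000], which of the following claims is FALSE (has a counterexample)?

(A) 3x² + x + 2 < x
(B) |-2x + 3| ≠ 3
(A) x = 0: LHS = 3·0² + 0 + 2 = 2; 2 < 0 — FAILS
(B) x = 0: LHS = |-2·0 + 3| = |3| = 3; 3 ≠ 3 — FAILS

Answer: Both A and B are false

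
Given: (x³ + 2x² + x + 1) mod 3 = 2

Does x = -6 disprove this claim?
Substitute x = -6 into the relation:
x = -6: LHS = ((-6)³ + 2·(-6)² + (-6) + 1) mod 3 = (-149) mod 3 = 1; 1 = 2 — FAILS

Since the claim fails at x = -6, this value is a counterexample.

Answer: Yes, x = -6 is a counterexample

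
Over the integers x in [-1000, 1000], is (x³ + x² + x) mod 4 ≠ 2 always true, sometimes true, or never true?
Holds at x = 0: LHS = (0³ + 0² + 0) mod 4 = 0 mod 4 = 0; 0 ≠ 2 — holds
Fails at x = 2: LHS = (2³ + 2² + 2) mod 4 = 14 mod 4 = 2; 2 ≠ 2 — FAILS
It is satisfied by some integers in the range but not all.

Answer: Sometimes true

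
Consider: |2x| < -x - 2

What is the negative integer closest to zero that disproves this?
Testing negative integers from -1 downward:
x = -1: LHS = |2·(-1)| = |-2| = 2, RHS = -(-1) - 2 = -1; 2 < -1 — FAILS  ← closest negative counterexample to 0

Answer: x = -1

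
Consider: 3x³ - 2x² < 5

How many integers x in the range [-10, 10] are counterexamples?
Counterexamples in [-10, 10]: {2, 3, 4, 5, 6, 7, 8, 9, 10}.

Counting them gives 9 values.

Answer: 9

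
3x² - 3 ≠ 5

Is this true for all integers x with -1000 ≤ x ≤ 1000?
Track d = LHS − RHS over the integers in [-1000, 1000]. Equality would need d = 0, but d changes sign only between consecutive integers, jumping over 0:
x = -2: LHS = 3·(-2)² - 3 = 9; 9 ≠ 5 — holds  (d = 4)
x = -1: LHS = 3·(-1)² - 3 = 0; 0 ≠ 5 — holds  (d = -5)
x = 1: LHS = 3·1² - 3 = 0; 0 ≠ 5 — holds  (d = -5)
x = 2: LHS = 3·2² - 3 = 9; 9 ≠ 5 — holds  (d = 4)
Away from these crossings d keeps a constant sign, and checking every integer in [-1000, 1000] confirms d ≠ 0 throughout. Hence the two sides are never equal, so the relation holds for every integer in [-1000, 1000].

No counterexample exists.

Answer: True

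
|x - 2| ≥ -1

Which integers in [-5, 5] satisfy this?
An absolute value is never negative, so the left side is ≥ 0 for every x, while the right side is -1. Tightest case in [-5, 5] is x = 2:
x = 2: LHS = |2 - 2| = |0| = 0; 0 ≥ -1 — holds
Hence LHS − RHS is never negative, i.e. LHS ≥ RHS throughout, so the relation holds for every integer in [-5, 5].

Answer: All integers in [-5, 5]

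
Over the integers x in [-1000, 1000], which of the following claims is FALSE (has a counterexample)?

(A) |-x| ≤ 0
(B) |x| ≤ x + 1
(A) x = 1: LHS = |-1| = 1; 1 ≤ 0 — FAILS
(B) x = -1: LHS = |-1| = 1, RHS = (-1) + 1 = 0; 1 ≤ 0 — FAILS

Answer: Both A and B are false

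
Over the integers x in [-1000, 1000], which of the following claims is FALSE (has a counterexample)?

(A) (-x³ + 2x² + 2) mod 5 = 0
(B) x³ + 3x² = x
(A) x = 0: LHS = (-0³ + 2·0² + 2) mod 5 = 2 mod 5 = 2; 2 = 0 — FAILS
(B) x = 1: LHS = 1³ + 3·1² = 4; 4 = 1 — FAILS

Answer: Both A and B are false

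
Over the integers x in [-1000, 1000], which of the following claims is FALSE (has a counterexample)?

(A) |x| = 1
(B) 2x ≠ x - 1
(A) x = 0: LHS = |0| = 0; 0 = 1 — FAILS
(B) x = -1: LHS = 2·(-1) = -2, RHS = (-1) - 1 = -2; -2 ≠ -2 — FAILS

Answer: Both A and B are false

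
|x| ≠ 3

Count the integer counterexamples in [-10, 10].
Counterexamples in [-10, 10]: {-3, 3}.

Counting them gives 2 values.

Answer: 2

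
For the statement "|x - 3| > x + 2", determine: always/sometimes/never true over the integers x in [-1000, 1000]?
Holds at x = 0: LHS = |0 - 3| = |-3| = 3, RHS = 0 + 2 = 2; 3 > 2 — holds
Fails at x = 1: LHS = |1 - 3| = |-2| = 2, RHS = 1 + 2 = 3; 2 > 3 — FAILS
It is satisfied by some integers in the range but not all.

Answer: Sometimes true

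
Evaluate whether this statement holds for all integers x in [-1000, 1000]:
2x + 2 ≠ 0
The claim fails at x = -1:
x = -1: LHS = 2·(-1) + 2 = 0; 0 ≠ 0 — FAILS

Because a single integer refutes it, the statement is false.

Answer: False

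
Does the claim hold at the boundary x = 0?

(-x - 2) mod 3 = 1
x = 0: LHS = (-0 - 2) mod 3 = (-2) mod 3 = 1; 1 = 1 — holds

The relation is satisfied at x = 0.

Answer: Yes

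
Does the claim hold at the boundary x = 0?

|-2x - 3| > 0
x = 0: LHS = |-2·0 - 3| = |-3| = 3; 3 > 0 — holds

The relation is satisfied at x = 0.

Answer: Yes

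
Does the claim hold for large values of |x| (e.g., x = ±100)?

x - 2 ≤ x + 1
x = 100: LHS = 100 - 2 = 98, RHS = 100 + 1 = 101; 98 ≤ 101 — holds
x = -100: LHS = (-100) - 2 = -102, RHS = (-100) + 1 = -99; -102 ≤ -99 — holds

Answer: Yes, holds for both x = 100 and x = -100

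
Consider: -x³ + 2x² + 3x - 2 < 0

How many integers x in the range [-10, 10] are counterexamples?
Counterexamples in [-10, 10]: {-10, -9, -8, -7, -6, -5, -4, -3, -2, 1, 2}.

Counting them gives 11 values.

Answer: 11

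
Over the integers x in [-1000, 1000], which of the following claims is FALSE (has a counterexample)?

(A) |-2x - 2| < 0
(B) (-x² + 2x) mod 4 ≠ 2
(A) x = 0: LHS = |-2·0 - 2| = |-2| = 2; 2 < 0 — FAILS

(B) For a polynomial with integer coefficients, its value mod 4 depends only on x mod 4, so it suffices to check one representative of each residue class, x = 0, 1, 2, 3:
x = 0: LHS = (-0² + 2·0) mod 4 = 0 mod 4 = 0; 0 ≠ 2 — holds
x = 1: LHS = (-1² + 2·1) mod 4 = 1 mod 4 = 1; 1 ≠ 2 — holds
x = 2: LHS = (-2² + 2·2) mod 4 = 0 mod 4 = 0; 0 ≠ 2 — holds
x = 3: LHS = (-3² + 2·3) mod 4 = (-3) mod 4 = 1; 1 ≠ 2 — holds
The relation holds in every residue class, so the relation holds for every integer in [-1000, 1000].

Only (A) has a counterexample.

Answer: A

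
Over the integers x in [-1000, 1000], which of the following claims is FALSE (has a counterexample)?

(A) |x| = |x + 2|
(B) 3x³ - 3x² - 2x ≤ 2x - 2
(A) x = 0: LHS = |0| = 0, RHS = |0 + 2| = |2| = 2; 0 = 2 — FAILS
(B) x = 0: LHS = 3·0³ - 3·0² - 2·0 = 0, RHS = 2·0 - 2 = -2; 0 ≤ -2 — FAILS

Answer: Both A and B are false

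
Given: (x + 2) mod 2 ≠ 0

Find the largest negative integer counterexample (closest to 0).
Testing negative integers from -1 downward:
x = -1: LHS = ((-1) + 2) mod 2 = 1 mod 2 = 1; 1 ≠ 0 — holds
x = -2: LHS = ((-2) + 2) mod 2 = 0 mod 2 = 0; 0 ≠ 0 — FAILS  ← closest negative counterexample to 0

Answer: x = -2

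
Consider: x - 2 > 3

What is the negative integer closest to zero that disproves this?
Testing negative integers from -1 downward:
x = -1: LHS = (-1) - 2 = -3; -3 > 3 — FAILS  ← closest negative counterexample to 0

Answer: x = -1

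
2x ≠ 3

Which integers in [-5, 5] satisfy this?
Track d = LHS − RHS over the integers in [-5, 5]. Equality would need d = 0, but d changes sign only between consecutive integers, jumping over 0:
x = 1: LHS = 2·1 = 2; 2 ≠ 3 — holds  (d = -1)
x = 2: LHS = 2·2 = 4; 4 ≠ 3 — holds  (d = 1)
Away from these crossings d keeps a constant sign, and checking every integer in [-5, 5] confirms d ≠ 0 throughout. Hence the two sides are never equal, so the relation holds for every integer in [-5, 5].

Answer: All integers in [-5, 5]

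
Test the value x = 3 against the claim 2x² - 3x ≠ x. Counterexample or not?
Substitute x = 3 into the relation:
x = 3: LHS = 2·3² - 3·3 = 9; 9 ≠ 3 — holds

The claim holds here, so x = 3 is not a counterexample. (A counterexample exists elsewhere, e.g. x = 0.)

Answer: No, x = 3 is not a counterexample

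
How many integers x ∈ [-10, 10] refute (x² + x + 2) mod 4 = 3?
Counterexamples in [-10, 10]: {-10, -9, -8, -7, -6, -5, -4, -3, -2, -1, 0, 1, 2, 3, 4, 5, 6, 7, 8, 9, 10}.

Counting them gives 21 values.

Answer: 21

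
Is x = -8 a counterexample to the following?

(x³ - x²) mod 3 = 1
Substitute x = -8 into the relation:
x = -8: LHS = ((-8)³ - (-8)²) mod 3 = (-576) mod 3 = 0; 0 = 1 — FAILS

Since the claim fails at x = -8, this value is a counterexample.

Answer: Yes, x = -8 is a counterexample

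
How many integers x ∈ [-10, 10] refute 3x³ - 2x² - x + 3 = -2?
Counterexamples in [-10, 10]: {-10, -9, -8, -7, -6, -5, -4, -3, -2, -1, 0, 1, 2, 3, 4, 5, 6, 7, 8, 9, 10}.

Counting them gives 21 values.

Answer: 21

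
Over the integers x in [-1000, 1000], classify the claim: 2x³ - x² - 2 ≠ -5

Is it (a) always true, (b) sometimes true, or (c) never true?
Holds at x = 0: LHS = 2·0³ - 0² - 2 = -2; -2 ≠ -5 — holds
Fails at x = -1: LHS = 2·(-1)³ - (-1)² - 2 = -5; -5 ≠ -5 — FAILS
It is satisfied by some integers in the range but not all.

Answer: Sometimes true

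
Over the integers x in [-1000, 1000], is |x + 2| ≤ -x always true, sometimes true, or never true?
Holds at x = -1: LHS = |(-1) + 2| = |1| = 1, RHS = -(-1) = 1; 1 ≤ 1 — holds
Fails at x = 0: LHS = |0 + 2| = |2| = 2, RHS = -0 = 0; 2 ≤ 0 — FAILS
It is satisfied by some integers in the range but not all.

Answer: Sometimes true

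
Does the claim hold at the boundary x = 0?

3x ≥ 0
x = 0: LHS = 3·0 = 0; 0 ≥ 0 — holds

The relation is satisfied at x = 0.

Answer: Yes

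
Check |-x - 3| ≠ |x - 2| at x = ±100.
x = 100: LHS = |-100 - 3| = |-103| = 103, RHS = |100 - 2| = |98| = 98; 103 ≠ 98 — holds
x = -100: LHS = |-(-100) - 3| = |97| = 97, RHS = |(-100) - 2| = |-102| = 102; 97 ≠ 102 — holds

Answer: Yes, holds for both x = 100 and x = -100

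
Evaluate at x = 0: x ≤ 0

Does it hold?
x = 0: 0 ≤ 0 — holds

The relation is satisfied at x = 0.

Answer: Yes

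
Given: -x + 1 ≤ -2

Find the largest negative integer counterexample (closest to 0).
Testing negative integers from -1 downward:
x = -1: LHS = -(-1) + 1 = 2; 2 ≤ -2 — FAILS  ← closest negative counterexample to 0

Answer: x = -1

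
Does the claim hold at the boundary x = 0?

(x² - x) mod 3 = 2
x = 0: LHS = (0² - 0) mod 3 = 0 mod 3 = 0; 0 = 2 — FAILS

The relation fails at x = 0, so x = 0 is a counterexample.

Answer: No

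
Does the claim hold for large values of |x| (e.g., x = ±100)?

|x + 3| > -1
x = 100: LHS = |100 + 3| = |103| = 103; 103 > -1 — holds
x = -100: LHS = |(-100) + 3| = |-97| = 97; 97 > -1 — holds

Answer: Yes, holds for both x = 100 and x = -100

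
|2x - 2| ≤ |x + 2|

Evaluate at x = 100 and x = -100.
x = 100: LHS = |2·100 - 2| = |198| = 198, RHS = |100 + 2| = |102| = 102; 198 ≤ 102 — FAILS
x = -100: LHS = |2·(-100) - 2| = |-202| = 202, RHS = |(-100) + 2| = |-98| = 98; 202 ≤ 98 — FAILS

Answer: No, fails for both x = 100 and x = -100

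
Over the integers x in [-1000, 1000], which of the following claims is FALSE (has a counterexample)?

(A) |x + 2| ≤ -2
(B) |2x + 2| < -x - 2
(A) x = 0: LHS = |0 + 2| = |2| = 2; 2 ≤ -2 — FAILS
(B) x = 0: LHS = |2·0 + 2| = |2| = 2, RHS = -0 - 2 = -2; 2 < -2 — FAILS

Answer: Both A and B are false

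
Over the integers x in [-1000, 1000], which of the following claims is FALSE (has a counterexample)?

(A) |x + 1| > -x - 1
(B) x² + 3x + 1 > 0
(A) x = -1: LHS = |(-1) + 1| = |0| = 0, RHS = -(-1) - 1 = 0; 0 > 0 — FAILS
(B) x = -1: LHS = (-1)² + 3·(-1) + 1 = -1; -1 > 0 — FAILS

Answer: Both A and B are false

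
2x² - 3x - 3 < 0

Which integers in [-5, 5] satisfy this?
Holds for: {0, 1, 2}
Fails for: {-5, -4, -3, -2, -1, 3, 4, 5}

Answer: {0, 1, 2}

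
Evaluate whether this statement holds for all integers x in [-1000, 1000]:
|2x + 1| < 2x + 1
The claim fails at x = 0:
x = 0: LHS = |2·0 + 1| = |1| = 1, RHS = 2·0 + 1 = 1; 1 < 1 — FAILS

Because a single integer refutes it, the statement is false.

Answer: False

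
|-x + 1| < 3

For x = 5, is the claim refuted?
Substitute x = 5 into the relation:
x = 5: LHS = |-5 + 1| = |-4| = 4; 4 < 3 — FAILS

Since the claim fails at x = 5, this value is a counterexample.

Answer: Yes, x = 5 is a counterexample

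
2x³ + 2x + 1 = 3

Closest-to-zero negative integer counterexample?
Testing negative integers from -1 downward:
x = -1: LHS = 2·(-1)³ + 2·(-1) + 1 = -3; -3 = 3 — FAILS  ← closest negative counterexample to 0

Answer: x = -1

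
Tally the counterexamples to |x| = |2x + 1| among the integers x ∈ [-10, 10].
Counterexamples in [-10, 10]: {-10, -9, -8, -7, -6, -5, -4, -3, -2, 0, 1, 2, 3, 4, 5, 6, 7, 8, 9, 10}.

Counting them gives 20 values.

Answer: 20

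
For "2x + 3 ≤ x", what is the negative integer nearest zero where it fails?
Testing negative integers from -1 downward:
x = -1: LHS = 2·(-1) + 3 = 1; 1 ≤ -1 — FAILS  ← closest negative counterexample to 0

Answer: x = -1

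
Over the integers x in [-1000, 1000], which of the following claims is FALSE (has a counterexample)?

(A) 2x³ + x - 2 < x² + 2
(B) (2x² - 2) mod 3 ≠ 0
(A) x = 2: LHS = 2·2³ + 2 - 2 = 16, RHS = 2² + 2 = 6; 16 < 6 — FAILS
(B) x = 1: LHS = (2·1² - 2) mod 3 = 0 mod 3 = 0; 0 ≠ 0 — FAILS

Answer: Both A and B are false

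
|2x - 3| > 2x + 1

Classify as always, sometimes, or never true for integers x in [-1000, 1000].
Holds at x = 0: LHS = |2·0 - 3| = |-3| = 3, RHS = 2·0 + 1 = 1; 3 > 1 — holds
Fails at x = 1: LHS = |2·1 - 3| = |-1| = 1, RHS = 2·1 + 1 = 3; 1 > 3 — FAILS
It is satisfied by some integers in the range but not all.

Answer: Sometimes true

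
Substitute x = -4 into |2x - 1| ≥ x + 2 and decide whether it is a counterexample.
Substitute x = -4 into the relation:
x = -4: LHS = |2·(-4) - 1| = |-9| = 9, RHS = (-4) + 2 = -2; 9 ≥ -2 — holds

The claim holds here, so x = -4 is not a counterexample. (A counterexample exists elsewhere, e.g. x = 0.)

Answer: No, x = -4 is not a counterexample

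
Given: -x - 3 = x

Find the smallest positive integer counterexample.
Testing positive integers:
x = 1: LHS = -1 - 3 = -4; -4 = 1 — FAILS  ← smallest positive counterexample

Answer: x = 1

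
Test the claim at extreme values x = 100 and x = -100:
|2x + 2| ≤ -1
x = 100: LHS = |2·100 + 2| = |202| = 202; 202 ≤ -1 — FAILS
x = -100: LHS = |2·(-100) + 2| = |-198| = 198; 198 ≤ -1 — FAILS

Answer: No, fails for both x = 100 and x = -100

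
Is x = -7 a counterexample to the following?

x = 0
Substitute x = -7 into the relation:
x = -7: -7 = 0 — FAILS

Since the claim fails at x = -7, this value is a counterexample.

Answer: Yes, x = -7 is a counterexample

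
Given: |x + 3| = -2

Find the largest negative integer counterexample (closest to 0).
Testing negative integers from -1 downward:
x = -1: LHS = |(-1) + 3| = |2| = 2; 2 = -2 — FAILS  ← closest negative counterexample to 0

Answer: x = -1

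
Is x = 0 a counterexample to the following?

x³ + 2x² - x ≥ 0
Substitute x = 0 into the relation:
x = 0: LHS = 0³ + 2·0² - 0 = 0; 0 ≥ 0 — holds

The claim holds here, so x = 0 is not a counterexample. (A counterexample exists elsewhere, e.g. x = -3.)

Answer: No, x = 0 is not a counterexample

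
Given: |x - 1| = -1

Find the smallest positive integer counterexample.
Testing positive integers:
x = 1: LHS = |1 - 1| = |0| = 0; 0 = -1 — FAILS  ← smallest positive counterexample

Answer: x = 1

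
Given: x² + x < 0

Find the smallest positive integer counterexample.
Testing positive integers:
x = 1: LHS = 1² + 1 = 2; 2 < 0 — FAILS  ← smallest positive counterexample

Answer: x = 1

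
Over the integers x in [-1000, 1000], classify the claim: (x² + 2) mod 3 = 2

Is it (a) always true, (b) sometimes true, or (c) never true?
Holds at x = 0: LHS = (0² + 2) mod 3 = 2 mod 3 = 2; 2 = 2 — holds
Fails at x = 1: LHS = (1² + 2) mod 3 = 3 mod 3 = 0; 0 = 2 — FAILS
It is satisfied by some integers in the range but not all.

Answer: Sometimes true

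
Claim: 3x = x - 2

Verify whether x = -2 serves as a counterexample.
Substitute x = -2 into the relation:
x = -2: LHS = 3·(-2) = -6, RHS = (-2) - 2 = -4; -6 = -4 — FAILS

Since the claim fails at x = -2, this value is a counterexample.

Answer: Yes, x = -2 is a counterexample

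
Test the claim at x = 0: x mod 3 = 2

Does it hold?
x = 0: LHS = 0 mod 3 = 0; 0 = 2 — FAILS

The relation fails at x = 0, so x = 0 is a counterexample.

Answer: No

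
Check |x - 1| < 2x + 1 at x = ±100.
x = 100: LHS = |100 - 1| = |99| = 99, RHS = 2·100 + 1 = 201; 99 < 201 — holds
x = -100: LHS = |(-100) - 1| = |-101| = 101, RHS = 2·(-100) + 1 = -199; 101 < -199 — FAILS

Answer: Partially: holds for x = 100, fails for x = -100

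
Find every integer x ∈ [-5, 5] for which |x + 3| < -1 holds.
An absolute value is never negative, so the left side is ≥ 0 for every x, while the right side is -1. Tightest case in [-5, 5] is x = -3:
x = -3: LHS = |(-3) + 3| = |0| = 0; 0 < -1 — FAILS
Hence LHS − RHS is never negative, i.e. LHS ≥ RHS throughout, so the claimed relation (<) fails for every integer in [-5, 5].

Answer: None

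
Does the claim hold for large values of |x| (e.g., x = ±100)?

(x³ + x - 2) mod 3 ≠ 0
x = 100: LHS = (100³ + 100 - 2) mod 3 = 1000098 mod 3 = 0; 0 ≠ 0 — FAILS
x = -100: LHS = ((-100)³ + (-100) - 2) mod 3 = (-1000102) mod 3 = 2; 2 ≠ 0 — holds

Answer: Partially: fails for x = 100, holds for x = -100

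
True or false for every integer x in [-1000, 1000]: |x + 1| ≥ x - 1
Over all integers in [-1000, 1000], LHS − RHS is smallest at x = 0, where it equals 2:
x = 0: LHS = |0 + 1| = |1| = 1, RHS = 0 - 1 = -1; 1 ≥ -1 — holds
At the ends of the range:
x = -1000: LHS = |(-1000) + 1| = |-999| = 999, RHS = (-1000) - 1 = -1001; 999 ≥ -1001 — holds
x = 1000: LHS = |1000 + 1| = |1001| = 1001, RHS = 1000 - 1 = 999; 1001 ≥ 999 — holds
Hence LHS − RHS is never negative, i.e. LHS ≥ RHS throughout, so the relation holds for every integer in [-1000, 1000].

No counterexample exists.

Answer: True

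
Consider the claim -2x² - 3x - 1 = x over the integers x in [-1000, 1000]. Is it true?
The claim fails at x = 0:
x = 0: LHS = -2·0² - 3·0 - 1 = -1; -1 = 0 — FAILS

Because a single integer refutes it, the statement is false.

Answer: False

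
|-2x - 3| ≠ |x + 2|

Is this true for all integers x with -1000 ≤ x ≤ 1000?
The claim fails at x = -1:
x = -1: LHS = |-2·(-1) - 3| = |-1| = 1, RHS = |(-1) + 2| = |1| = 1; 1 ≠ 1 — FAILS

Because a single integer refutes it, the statement is false.

Answer: False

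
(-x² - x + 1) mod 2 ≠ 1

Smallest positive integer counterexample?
Testing positive integers:
x = 1: LHS = (-1² - 1 + 1) mod 2 = (-1) mod 2 = 1; 1 ≠ 1 — FAILS  ← smallest positive counterexample

Answer: x = 1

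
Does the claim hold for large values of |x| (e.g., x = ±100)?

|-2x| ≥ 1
x = 100: LHS = |-2·100| = |-200| = 200; 200 ≥ 1 — holds
x = -100: LHS = |-2·(-100)| = |200| = 200; 200 ≥ 1 — holds

Answer: Yes, holds for both x = 100 and x = -100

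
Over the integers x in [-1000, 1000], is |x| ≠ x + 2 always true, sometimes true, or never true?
Holds at x = 0: LHS = |0| = 0, RHS = 0 + 2 = 2; 0 ≠ 2 — holds
Fails at x = -1: LHS = |-1| = 1, RHS = (-1) + 2 = 1; 1 ≠ 1 — FAILS
It is satisfied by some integers in the range but not all.

Answer: Sometimes true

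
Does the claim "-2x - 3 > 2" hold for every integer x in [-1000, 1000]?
The claim fails at x = 0:
x = 0: LHS = -2·0 - 3 = -3; -3 > 2 — FAILS

Because a single integer refutes it, the statement is false.

Answer: False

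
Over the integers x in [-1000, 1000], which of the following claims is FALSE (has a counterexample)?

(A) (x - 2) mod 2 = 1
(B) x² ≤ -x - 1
(A) x = 0: LHS = (0 - 2) mod 2 = (-2) mod 2 = 0; 0 = 1 — FAILS
(B) x = 0: LHS = 0² = 0, RHS = -0 - 1 = -1; 0 ≤ -1 — FAILS

Answer: Both A and B are false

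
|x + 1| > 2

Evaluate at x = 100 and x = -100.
x = 100: LHS = |100 + 1| = |101| = 101; 101 > 2 — holds
x = -100: LHS = |(-100) + 1| = |-99| = 99; 99 > 2 — holds

Answer: Yes, holds for both x = 100 and x = -100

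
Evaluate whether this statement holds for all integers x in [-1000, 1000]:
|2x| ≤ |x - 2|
The claim fails at x = 1:
x = 1: LHS = |2·1| = |2| = 2, RHS = |1 - 2| = |-1| = 1; 2 ≤ 1 — FAILS

Because a single integer refutes it, the statement is false.

Answer: False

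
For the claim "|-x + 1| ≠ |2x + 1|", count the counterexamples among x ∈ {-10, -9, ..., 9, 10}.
Counterexamples in [-10, 10]: {-2, 0}.

Counting them gives 2 values.

Answer: 2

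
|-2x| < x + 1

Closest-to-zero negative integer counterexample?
Testing negative integers from -1 downward:
x = -1: LHS = |-2·(-1)| = |2| = 2, RHS = (-1) + 1 = 0; 2 < 0 — FAILS  ← closest negative counterexample to 0

Answer: x = -1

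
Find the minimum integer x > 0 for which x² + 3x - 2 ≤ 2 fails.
Testing positive integers:
x = 1: LHS = 1² + 3·1 - 2 = 2; 2 ≤ 2 — holds
x = 2: LHS = 2² + 3·2 - 2 = 8; 8 ≤ 2 — FAILS  ← smallest positive counterexample

Answer: x = 2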